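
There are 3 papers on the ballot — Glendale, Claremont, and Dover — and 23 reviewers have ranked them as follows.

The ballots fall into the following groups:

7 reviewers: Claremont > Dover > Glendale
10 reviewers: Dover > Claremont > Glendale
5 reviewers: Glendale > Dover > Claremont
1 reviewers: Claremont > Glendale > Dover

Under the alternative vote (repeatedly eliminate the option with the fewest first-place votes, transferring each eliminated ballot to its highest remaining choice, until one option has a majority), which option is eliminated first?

Glendale

Round 1: Dover 10, Claremont 8, Glendale 5. Glendale has the fewest and is eliminated.
Round 2: Dover 15, Claremont 8. Dover has a majority.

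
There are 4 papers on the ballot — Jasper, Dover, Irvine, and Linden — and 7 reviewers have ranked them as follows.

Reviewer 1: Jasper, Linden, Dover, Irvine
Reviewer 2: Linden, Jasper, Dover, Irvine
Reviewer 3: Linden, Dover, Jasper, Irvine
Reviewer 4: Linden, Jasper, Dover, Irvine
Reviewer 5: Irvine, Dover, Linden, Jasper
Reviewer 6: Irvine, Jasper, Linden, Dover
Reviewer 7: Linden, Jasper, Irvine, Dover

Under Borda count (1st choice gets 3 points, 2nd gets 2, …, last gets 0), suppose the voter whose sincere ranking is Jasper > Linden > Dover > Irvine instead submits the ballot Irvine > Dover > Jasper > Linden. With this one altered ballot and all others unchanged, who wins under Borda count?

Linden

Borda totals with the altered ballot: Jasper 10, Dover 8, Irvine 10, Linden 14.
The winner is unchanged: still Linden.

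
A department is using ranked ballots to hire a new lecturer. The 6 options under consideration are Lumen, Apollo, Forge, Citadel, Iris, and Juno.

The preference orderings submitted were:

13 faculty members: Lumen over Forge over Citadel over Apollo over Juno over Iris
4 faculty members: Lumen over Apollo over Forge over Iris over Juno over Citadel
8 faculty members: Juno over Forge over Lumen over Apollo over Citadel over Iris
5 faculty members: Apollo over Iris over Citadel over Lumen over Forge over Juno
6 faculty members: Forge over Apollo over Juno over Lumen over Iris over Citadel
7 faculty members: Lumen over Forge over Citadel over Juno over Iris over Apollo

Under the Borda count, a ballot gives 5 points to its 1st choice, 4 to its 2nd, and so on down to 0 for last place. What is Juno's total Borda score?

89

Borda scores:
  Lumen: 13·5 + 4·5 + 8·3 + 5·2 + 6·2 + 7·5 = 166
  Apollo: 13·2 + 4·4 + 8·2 + 5·5 + 6·4 + 7·0 = 107
  Forge: 13·4 + 4·3 + 8·4 + 5·1 + 6·5 + 7·4 = 159
  Citadel: 13·3 + 4·0 + 8·1 + 5·3 + 6·0 + 7·3 = 83
  Iris: 13·0 + 4·2 + 8·0 + 5·4 + 6·1 + 7·1 = 41
  Juno: 13·1 + 4·1 + 8·5 + 5·0 + 6·3 + 7·2 = 89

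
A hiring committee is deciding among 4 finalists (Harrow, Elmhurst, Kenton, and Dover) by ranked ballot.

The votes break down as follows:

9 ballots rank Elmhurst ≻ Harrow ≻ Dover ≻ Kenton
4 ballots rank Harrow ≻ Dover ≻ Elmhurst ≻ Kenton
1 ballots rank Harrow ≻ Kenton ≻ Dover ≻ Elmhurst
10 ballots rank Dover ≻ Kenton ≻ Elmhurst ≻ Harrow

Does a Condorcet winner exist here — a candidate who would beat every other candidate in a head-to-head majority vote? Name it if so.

Head-to-head results (24 voters total):
Harrow vs Elmhurst: Elmhurst wins 19–5.
Harrow vs Kenton: Harrow wins 14–10.
Harrow vs Dover: Harrow wins 14–10.
Elmhurst vs Kenton: Elmhurst wins 13–11.
Elmhurst vs Dover: Dover wins 15–9.
Kenton vs Dover: Dover wins 23–1.
No candidate beats all others: Harrow beats Dover beats Elmhurst beats Harrow, a majority cycle.

None — there is no Condorcet winner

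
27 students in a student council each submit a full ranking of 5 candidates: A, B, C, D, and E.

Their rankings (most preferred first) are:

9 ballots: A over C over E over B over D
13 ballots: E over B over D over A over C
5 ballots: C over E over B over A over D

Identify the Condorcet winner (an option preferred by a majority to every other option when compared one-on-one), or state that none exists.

Head-to-head results (27 voters total):
A vs B: B wins 18–9.
A vs C: A wins 22–5.
A vs D: A wins 14–13.
A vs E: E wins 18–9.
B vs C: C wins 14–13.
B vs D: B wins 27–0.
B vs E: E wins 27–0.
C vs D: C wins 14–13.
C vs E: C wins 14–13.
D vs E: E wins 27–0.
No candidate beats all others: A beats C beats B beats A, a majority cycle.

No Condorcet winner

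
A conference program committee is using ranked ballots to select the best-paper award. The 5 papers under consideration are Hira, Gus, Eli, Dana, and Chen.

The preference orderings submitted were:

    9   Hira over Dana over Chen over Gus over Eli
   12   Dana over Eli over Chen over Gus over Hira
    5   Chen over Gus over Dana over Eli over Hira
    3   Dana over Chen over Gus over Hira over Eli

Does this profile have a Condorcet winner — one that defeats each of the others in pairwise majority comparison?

Head-to-head results (29 voters total):
Hira vs Gus: Gus wins 20–9.
Hira vs Eli: Eli wins 17–12.
Hira vs Dana: Dana wins 20–9.
Hira vs Chen: Chen wins 20–9.
Gus vs Eli: Gus wins 17–12.
Gus vs Dana: Dana wins 24–5.
Gus vs Chen: Chen wins 29–0.
Eli vs Dana: Dana wins 29–0.
Eli vs Chen: Chen wins 17–12.
Dana vs Chen: Dana wins 24–5.
Dana beats each rival — Hira (20–9), Gus (24–5), Eli (29–0), Chen (24–5) — so Dana is the Condorcet winner.

Yes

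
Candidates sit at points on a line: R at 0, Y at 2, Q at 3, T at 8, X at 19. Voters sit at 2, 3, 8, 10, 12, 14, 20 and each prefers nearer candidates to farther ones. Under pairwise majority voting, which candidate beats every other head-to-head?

With single-peaked preferences on a line, the Condorcet winner is the candidate closest to the median voter.
The median voter (position 10) is closest to T at 8.
Check: T vs Y — voters closer to T: 5 of 7.

T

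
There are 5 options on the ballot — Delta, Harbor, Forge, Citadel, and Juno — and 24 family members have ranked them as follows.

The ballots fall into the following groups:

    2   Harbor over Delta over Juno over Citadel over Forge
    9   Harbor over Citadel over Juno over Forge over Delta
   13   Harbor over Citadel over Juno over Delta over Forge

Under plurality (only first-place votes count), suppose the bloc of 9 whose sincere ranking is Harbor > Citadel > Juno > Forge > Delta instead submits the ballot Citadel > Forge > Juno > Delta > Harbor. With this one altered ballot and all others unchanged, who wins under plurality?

First-place totals with the altered ballot: Delta 0, Harbor 15, Forge 0, Citadel 9, Juno 0.
The winner is unchanged: still Harbor.

Harbor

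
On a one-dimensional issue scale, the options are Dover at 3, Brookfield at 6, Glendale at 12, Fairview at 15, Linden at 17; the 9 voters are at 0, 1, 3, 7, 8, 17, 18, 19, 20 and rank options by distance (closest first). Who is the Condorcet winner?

Brookfield

With single-peaked preferences on a line, the Condorcet winner is the candidate closest to the median voter.
The median voter (position 8) is closest to Brookfield at 6.
Check: Brookfield vs Glendale — voters closer to Brookfield: 5 of 9.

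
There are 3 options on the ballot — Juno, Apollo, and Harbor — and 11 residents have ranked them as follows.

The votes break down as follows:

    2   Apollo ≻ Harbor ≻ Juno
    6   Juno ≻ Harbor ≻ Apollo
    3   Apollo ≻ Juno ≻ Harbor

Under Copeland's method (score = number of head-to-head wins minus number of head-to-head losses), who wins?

Juno

Pairwise results:
  Juno vs Apollo: Juno wins 6–5.
  Juno vs Harbor: Juno wins 9–2.
  Apollo vs Harbor: Harbor wins 6–5.
Copeland scores (wins − losses):
  Juno: 2 − 0 = 2
  Apollo: 0 − 2 = -2
  Harbor: 1 − 1 = 0
Juno has the best Copeland score.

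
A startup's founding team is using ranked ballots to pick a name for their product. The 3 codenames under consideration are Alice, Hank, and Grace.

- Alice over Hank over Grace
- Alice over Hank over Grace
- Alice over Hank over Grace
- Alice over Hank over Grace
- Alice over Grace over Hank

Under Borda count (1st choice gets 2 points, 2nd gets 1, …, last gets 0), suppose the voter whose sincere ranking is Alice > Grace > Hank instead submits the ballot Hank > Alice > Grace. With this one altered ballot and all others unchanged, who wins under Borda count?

Borda totals with the altered ballot: Alice 9, Hank 6, Grace 0.
The winner is unchanged: still Alice.

Alice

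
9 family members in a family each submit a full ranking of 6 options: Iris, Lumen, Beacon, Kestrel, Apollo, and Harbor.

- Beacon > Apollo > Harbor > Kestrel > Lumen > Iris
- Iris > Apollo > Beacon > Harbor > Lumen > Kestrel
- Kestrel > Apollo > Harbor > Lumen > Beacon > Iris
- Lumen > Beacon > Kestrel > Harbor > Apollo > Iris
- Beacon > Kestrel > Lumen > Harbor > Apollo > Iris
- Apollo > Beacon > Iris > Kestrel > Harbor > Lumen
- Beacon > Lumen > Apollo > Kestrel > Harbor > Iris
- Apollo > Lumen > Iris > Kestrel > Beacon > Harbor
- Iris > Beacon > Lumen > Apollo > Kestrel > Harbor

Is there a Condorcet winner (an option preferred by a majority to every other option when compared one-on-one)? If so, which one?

Beacon

Head-to-head results (9 voters total):
Iris vs Lumen: Lumen wins 6–3.
Iris vs Beacon: Beacon wins 6–3.
Iris vs Kestrel: Kestrel wins 5–4.
Iris vs Apollo: Apollo wins 7–2.
Iris vs Harbor: Harbor wins 5–4.
Lumen vs Beacon: Beacon wins 6–3.
Lumen vs Kestrel: Lumen wins 5–4.
Lumen vs Apollo: Apollo wins 5–4.
Lumen vs Harbor: Lumen wins 5–4.
Beacon vs Kestrel: Beacon wins 7–2.
Beacon vs Apollo: Beacon wins 5–4.
Beacon vs Harbor: Beacon wins 8–1.
Kestrel vs Apollo: Apollo wins 6–3.
Kestrel vs Harbor: Kestrel wins 7–2.
Apollo vs Harbor: Apollo wins 7–2.
Beacon beats each rival — Iris (6–3), Lumen (6–3), Kestrel (7–2), Apollo (5–4), Harbor (8–1) — so Beacon is the Condorcet winner.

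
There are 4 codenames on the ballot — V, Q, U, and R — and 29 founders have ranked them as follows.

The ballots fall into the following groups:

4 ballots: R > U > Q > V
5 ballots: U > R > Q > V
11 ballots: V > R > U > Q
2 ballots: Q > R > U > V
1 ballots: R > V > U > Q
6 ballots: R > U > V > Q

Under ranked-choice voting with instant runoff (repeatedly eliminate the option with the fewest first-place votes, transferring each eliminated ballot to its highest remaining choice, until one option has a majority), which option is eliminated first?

Round 1: V 11, R 11, U 5, Q 2. Q has the fewest and is eliminated.
Round 2: R 13, V 11, U 5. U has the fewest and is eliminated.
Round 3: R 18, V 11. R has a majority.

Q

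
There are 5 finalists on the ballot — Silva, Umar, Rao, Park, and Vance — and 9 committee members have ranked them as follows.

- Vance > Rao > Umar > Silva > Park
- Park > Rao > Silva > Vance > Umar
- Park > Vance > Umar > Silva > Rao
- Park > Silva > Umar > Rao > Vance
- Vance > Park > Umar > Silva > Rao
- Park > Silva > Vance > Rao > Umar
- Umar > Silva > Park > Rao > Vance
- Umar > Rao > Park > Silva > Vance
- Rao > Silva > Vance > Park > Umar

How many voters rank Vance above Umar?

Ballots ranking Vance above Umar: 6.
Ballots ranking Umar above Vance: 3.
So 6 of 9 voters prefer Vance to Umar.

6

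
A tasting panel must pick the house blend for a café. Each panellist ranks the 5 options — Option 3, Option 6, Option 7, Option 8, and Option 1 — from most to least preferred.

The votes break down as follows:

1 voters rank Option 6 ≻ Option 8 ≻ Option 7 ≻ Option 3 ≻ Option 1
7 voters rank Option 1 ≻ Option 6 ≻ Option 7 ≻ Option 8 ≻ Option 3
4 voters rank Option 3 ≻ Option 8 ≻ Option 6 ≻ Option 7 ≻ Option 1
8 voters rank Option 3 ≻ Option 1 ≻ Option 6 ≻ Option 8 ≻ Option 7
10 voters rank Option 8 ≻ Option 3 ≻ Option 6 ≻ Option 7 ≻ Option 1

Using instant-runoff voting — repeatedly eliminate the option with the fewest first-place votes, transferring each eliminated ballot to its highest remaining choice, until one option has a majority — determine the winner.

Round 1: Option 3 12, Option 8 10, Option 1 7, Option 6 1, Option 7 0. Option 7 has the fewest and is eliminated.
Round 2: Option 3 12, Option 8 10, Option 1 7, Option 6 1. Option 6 has the fewest and is eliminated.
Round 3: Option 3 12, Option 8 11, Option 1 7. Option 1 has the fewest and is eliminated.
Round 4: Option 8 18, Option 3 12. Option 8 has a majority.

Option 8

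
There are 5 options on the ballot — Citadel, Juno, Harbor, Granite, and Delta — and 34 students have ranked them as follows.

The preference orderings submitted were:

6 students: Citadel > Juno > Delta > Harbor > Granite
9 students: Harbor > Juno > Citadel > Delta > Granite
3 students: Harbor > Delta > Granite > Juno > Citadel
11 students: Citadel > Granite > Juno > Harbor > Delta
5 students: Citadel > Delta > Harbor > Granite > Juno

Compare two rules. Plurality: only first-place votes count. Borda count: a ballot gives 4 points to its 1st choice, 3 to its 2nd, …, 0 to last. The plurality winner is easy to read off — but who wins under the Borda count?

Citadel

Plurality first-place counts: Citadel 22, Juno 0, Harbor 12, Granite 0, Delta 0 → Citadel.
Borda totals: Citadel 106, Juno 70, Harbor 75, Granite 44, Delta 45 → Citadel.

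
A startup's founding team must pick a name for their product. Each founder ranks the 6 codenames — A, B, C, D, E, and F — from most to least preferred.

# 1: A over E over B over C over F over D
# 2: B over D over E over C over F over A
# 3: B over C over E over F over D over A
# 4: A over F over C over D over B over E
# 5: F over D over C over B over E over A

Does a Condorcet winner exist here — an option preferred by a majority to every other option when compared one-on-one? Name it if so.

Head-to-head results (5 voters total):
A vs B: B wins 3–2.
A vs C: C wins 3–2.
A vs D: D wins 3–2.
A vs E: E wins 3–2.
A vs F: F wins 3–2.
B vs C: B wins 3–2.
B vs D: B wins 3–2.
B vs E: B wins 4–1.
B vs F: B wins 3–2.
C vs D: C wins 3–2.
C vs E: C wins 3–2.
C vs F: C wins 3–2.
D vs E: D wins 3–2.
D vs F: F wins 4–1.
E vs F: E wins 3–2.
B beats each rival — A (3–2), C (3–2), D (3–2), E (4–1), F (3–2) — so B is the Condorcet winner.

B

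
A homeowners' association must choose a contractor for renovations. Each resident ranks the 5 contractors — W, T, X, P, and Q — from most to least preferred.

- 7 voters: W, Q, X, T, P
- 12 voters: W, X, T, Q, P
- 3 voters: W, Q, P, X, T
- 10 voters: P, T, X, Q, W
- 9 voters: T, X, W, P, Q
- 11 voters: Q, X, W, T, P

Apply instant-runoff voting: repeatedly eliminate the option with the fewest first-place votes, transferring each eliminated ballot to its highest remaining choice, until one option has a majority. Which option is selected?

Round 1: W 22, Q 11, P 10, T 9, X 0. X has the fewest and is eliminated.
Round 2: W 22, Q 11, P 10, T 9. T has the fewest and is eliminated.
Round 3: W 31, Q 11, P 10. W has a majority.

W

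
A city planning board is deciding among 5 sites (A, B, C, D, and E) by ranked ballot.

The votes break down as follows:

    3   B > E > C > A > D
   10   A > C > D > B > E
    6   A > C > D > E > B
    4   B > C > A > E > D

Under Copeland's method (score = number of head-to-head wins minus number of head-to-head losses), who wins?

A

Pairwise results:
  A vs B: A wins 16–7.
  A vs C: A wins 16–7.
  A vs D: A wins 23–0.
  A vs E: A wins 20–3.
  B vs C: C wins 16–7.
  B vs D: D wins 16–7.
  B vs E: B wins 17–6.
  C vs D: C wins 23–0.
  C vs E: C wins 20–3.
  D vs E: D wins 16–7.
Copeland scores (wins − losses):
  A: 4 − 0 = 4
  B: 1 − 3 = -2
  C: 3 − 1 = 2
  D: 2 − 2 = 0
  E: 0 − 4 = -4
A has the best Copeland score.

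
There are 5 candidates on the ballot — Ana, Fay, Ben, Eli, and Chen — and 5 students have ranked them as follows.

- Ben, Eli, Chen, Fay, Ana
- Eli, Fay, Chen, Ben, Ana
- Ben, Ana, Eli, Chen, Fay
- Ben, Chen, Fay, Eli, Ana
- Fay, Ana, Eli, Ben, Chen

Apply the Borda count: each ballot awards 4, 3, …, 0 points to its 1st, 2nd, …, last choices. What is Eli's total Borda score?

12

Borda scores:
  Ana: 0 + 0 + 3 + 0 + 3 = 6
  Fay: 1 + 3 + 0 + 2 + 4 = 10
  Ben: 4 + 1 + 4 + 4 + 1 = 14
  Eli: 3 + 4 + 2 + 1 + 2 = 12
  Chen: 2 + 2 + 1 + 3 + 0 = 8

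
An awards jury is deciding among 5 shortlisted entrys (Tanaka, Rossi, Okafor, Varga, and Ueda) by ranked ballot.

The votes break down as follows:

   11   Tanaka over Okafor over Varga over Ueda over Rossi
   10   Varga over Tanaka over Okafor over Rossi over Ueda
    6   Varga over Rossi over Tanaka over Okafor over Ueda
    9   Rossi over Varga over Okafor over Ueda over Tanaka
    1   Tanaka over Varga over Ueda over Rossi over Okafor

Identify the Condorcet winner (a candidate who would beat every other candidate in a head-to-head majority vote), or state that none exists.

Varga

Head-to-head results (37 voters total):
Tanaka vs Rossi: Tanaka wins 22–15.
Tanaka vs Okafor: Tanaka wins 28–9.
Tanaka vs Varga: Varga wins 25–12.
Tanaka vs Ueda: Tanaka wins 28–9.
Rossi vs Okafor: Okafor wins 21–16.
Rossi vs Varga: Varga wins 28–9.
Rossi vs Ueda: Rossi wins 25–12.
Okafor vs Varga: Varga wins 26–11.
Okafor vs Ueda: Okafor wins 36–1.
Varga vs Ueda: Varga wins 37–0.
Varga beats each rival — Tanaka (25–12), Rossi (28–9), Okafor (26–11), Ueda (37–0) — so Varga is the Condorcet winner.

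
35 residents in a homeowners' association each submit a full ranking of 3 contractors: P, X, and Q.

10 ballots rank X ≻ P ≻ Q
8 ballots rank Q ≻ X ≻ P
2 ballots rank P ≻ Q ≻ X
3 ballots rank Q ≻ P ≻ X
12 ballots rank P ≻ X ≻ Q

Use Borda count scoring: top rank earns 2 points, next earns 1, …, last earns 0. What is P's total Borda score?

Borda scores:
  P: 10·1 + 8·0 + 2·2 + 3·1 + 12·2 = 41
  X: 10·2 + 8·1 + 2·0 + 3·0 + 12·1 = 40
  Q: 10·0 + 8·2 + 2·1 + 3·2 + 12·0 = 24

41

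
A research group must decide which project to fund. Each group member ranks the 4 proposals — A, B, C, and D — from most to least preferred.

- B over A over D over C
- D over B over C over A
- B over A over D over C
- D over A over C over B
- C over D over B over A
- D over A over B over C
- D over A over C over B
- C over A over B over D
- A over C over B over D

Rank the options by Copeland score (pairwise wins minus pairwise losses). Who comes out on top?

Pairwise results:
  A vs B: A wins 5–4.
  A vs C: A wins 6–3.
  A vs D: D wins 5–4.
  B vs C: C wins 5–4.
  B vs D: D wins 5–4.
  C vs D: D wins 6–3.
Copeland scores (wins − losses):
  A: 2 − 1 = 1
  B: 0 − 3 = -3
  C: 1 − 2 = -1
  D: 3 − 0 = 3
D has the best Copeland score.

D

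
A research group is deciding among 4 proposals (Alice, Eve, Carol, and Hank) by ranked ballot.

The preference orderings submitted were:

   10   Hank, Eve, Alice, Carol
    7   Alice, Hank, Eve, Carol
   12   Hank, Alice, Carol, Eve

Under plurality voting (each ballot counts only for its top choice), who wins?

Hank

First-place vote totals:
  Alice: 7
  Eve: 0
  Carol: 0
  Hank: 22
Hank has the most first-place votes.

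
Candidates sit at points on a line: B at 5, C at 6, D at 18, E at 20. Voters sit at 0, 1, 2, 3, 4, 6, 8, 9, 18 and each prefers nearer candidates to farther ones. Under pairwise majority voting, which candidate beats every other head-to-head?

B

With single-peaked preferences on a line, the Condorcet winner is the candidate closest to the median voter.
The median voter (position 4) is closest to B at 5.
Check: B vs D — voters closer to B: 8 of 9.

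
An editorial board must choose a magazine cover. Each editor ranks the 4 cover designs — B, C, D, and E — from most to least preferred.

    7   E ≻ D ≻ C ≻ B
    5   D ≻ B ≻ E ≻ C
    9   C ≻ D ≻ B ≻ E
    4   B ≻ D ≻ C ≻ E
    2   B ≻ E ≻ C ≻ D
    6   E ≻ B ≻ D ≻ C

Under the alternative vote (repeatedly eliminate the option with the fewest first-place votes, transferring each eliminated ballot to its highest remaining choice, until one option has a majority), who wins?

Round 1: E 13, C 9, B 6, D 5. D has the fewest and is eliminated.
Round 2: E 13, B 11, C 9. C has the fewest and is eliminated.
Round 3: B 20, E 13. B has a majority.

B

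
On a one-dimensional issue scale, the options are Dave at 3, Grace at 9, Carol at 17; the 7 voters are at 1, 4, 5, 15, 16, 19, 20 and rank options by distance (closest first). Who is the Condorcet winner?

With single-peaked preferences on a line, the Condorcet winner is the candidate closest to the median voter.
The median voter (position 15) is closest to Carol at 17.
Check: Carol vs Grace — voters closer to Carol: 4 of 7.

Carol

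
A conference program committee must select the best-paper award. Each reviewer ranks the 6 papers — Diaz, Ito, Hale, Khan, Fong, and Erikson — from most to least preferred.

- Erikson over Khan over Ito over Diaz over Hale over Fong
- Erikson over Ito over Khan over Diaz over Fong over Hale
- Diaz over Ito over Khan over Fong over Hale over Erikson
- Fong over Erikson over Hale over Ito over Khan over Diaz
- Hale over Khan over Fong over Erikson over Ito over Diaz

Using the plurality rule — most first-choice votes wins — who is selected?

Erikson

First-place vote totals:
  Diaz: 1
  Ito: 0
  Hale: 1
  Khan: 0
  Fong: 1
  Erikson: 2
Erikson has the most first-place votes.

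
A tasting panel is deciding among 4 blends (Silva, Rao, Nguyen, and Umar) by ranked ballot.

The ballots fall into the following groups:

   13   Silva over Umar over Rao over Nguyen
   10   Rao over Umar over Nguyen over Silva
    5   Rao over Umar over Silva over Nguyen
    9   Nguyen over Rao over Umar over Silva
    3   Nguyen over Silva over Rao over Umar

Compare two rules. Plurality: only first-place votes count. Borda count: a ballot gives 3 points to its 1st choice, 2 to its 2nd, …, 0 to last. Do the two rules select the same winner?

Yes

Plurality first-place counts: Silva 13, Rao 15, Nguyen 12, Umar 0 → Rao.
Borda totals: Silva 50, Rao 79, Nguyen 46, Umar 65 → Rao.
The two rules agree on Rao.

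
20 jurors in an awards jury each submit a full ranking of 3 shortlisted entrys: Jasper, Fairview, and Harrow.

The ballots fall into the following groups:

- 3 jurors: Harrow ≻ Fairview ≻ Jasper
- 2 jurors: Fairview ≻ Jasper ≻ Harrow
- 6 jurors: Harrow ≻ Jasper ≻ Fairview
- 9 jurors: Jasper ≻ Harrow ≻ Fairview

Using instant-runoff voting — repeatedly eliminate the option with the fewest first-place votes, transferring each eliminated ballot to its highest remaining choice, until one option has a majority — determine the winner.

Jasper

Round 1: Jasper 9, Harrow 9, Fairview 2. Fairview has the fewest and is eliminated.
Round 2: Jasper 11, Harrow 9. Jasper has a majority.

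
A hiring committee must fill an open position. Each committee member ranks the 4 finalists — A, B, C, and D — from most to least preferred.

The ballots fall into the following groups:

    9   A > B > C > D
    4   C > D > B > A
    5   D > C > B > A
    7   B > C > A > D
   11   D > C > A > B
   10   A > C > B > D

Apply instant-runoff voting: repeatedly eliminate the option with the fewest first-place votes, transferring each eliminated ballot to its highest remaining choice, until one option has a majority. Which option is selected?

A

Round 1: A 19, D 16, B 7, C 4. C has the fewest and is eliminated.
Round 2: D 20, A 19, B 7. B has the fewest and is eliminated.
Round 3: A 26, D 20. A has a majority.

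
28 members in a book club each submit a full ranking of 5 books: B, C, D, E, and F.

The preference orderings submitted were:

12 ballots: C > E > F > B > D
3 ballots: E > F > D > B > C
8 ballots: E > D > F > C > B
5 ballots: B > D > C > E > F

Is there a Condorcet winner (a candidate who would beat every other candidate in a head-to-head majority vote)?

No

Head-to-head results (28 voters total):
B vs C: C wins 20–8.
B vs D: B wins 17–11.
B vs E: E wins 23–5.
B vs F: F wins 23–5.
C vs D: D wins 16–12.
C vs E: C wins 17–11.
C vs F: C wins 17–11.
D vs E: E wins 23–5.
D vs F: F wins 15–13.
E vs F: E wins 28–0.
No candidate beats all others: B beats D beats C beats B, a majority cycle.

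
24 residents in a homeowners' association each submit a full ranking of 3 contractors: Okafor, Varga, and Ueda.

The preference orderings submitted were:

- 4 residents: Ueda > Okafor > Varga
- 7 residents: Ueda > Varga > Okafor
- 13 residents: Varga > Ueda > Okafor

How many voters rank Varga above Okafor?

20

Ballots ranking Varga above Okafor: 7+13 = 20.
Ballots ranking Okafor above Varga: 4.
So 20 of 24 voters prefer Varga to Okafor.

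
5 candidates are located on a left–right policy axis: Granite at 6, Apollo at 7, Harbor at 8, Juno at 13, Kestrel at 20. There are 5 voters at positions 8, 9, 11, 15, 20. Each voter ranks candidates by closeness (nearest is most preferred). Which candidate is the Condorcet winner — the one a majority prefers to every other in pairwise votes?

Juno

With single-peaked preferences on a line, the Condorcet winner is the candidate closest to the median voter.
The median voter (position 11) is closest to Juno at 13.
Check: Juno vs Harbor — voters closer to Juno: 3 of 5.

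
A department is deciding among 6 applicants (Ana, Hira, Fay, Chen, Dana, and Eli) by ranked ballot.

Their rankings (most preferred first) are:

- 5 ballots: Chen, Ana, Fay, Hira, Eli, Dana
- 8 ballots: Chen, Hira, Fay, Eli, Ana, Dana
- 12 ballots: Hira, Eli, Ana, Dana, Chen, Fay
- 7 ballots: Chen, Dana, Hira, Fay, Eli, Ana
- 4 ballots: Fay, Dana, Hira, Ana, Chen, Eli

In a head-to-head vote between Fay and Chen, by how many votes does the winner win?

Ballots ranking Fay above Chen: 4.
Ballots ranking Chen above Fay: 5+8+12+7 = 32.
Chen wins 32–4, a margin of 28.

28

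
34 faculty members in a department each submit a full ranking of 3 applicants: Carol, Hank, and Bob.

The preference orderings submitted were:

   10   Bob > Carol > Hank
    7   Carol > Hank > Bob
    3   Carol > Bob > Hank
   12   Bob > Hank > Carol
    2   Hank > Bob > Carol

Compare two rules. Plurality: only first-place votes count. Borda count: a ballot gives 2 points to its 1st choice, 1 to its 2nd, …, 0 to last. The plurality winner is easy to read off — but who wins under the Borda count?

Bob

Plurality first-place counts: Carol 10, Hank 2, Bob 22 → Bob.
Borda totals: Carol 30, Hank 23, Bob 49 → Bob.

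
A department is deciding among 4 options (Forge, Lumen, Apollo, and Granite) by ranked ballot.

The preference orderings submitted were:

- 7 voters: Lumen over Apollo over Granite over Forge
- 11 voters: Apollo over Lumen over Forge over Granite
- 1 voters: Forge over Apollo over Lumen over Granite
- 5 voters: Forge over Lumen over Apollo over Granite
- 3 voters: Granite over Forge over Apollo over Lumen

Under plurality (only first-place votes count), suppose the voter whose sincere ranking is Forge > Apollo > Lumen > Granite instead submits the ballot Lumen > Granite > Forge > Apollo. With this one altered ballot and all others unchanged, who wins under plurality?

First-place totals with the altered ballot: Forge 5, Lumen 8, Apollo 11, Granite 3.
The winner is unchanged: still Apollo.

Apollo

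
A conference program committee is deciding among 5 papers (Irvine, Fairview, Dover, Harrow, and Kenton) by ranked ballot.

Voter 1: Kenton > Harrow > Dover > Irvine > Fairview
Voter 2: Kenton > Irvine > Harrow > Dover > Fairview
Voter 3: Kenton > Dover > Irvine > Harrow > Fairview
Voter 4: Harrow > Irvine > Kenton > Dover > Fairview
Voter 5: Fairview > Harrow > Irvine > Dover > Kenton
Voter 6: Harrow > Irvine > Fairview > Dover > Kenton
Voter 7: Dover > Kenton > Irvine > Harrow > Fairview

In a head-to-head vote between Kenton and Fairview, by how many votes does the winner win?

Ballots ranking Kenton above Fairview: 5.
Ballots ranking Fairview above Kenton: 2.
Kenton wins 5–2, a margin of 3.

3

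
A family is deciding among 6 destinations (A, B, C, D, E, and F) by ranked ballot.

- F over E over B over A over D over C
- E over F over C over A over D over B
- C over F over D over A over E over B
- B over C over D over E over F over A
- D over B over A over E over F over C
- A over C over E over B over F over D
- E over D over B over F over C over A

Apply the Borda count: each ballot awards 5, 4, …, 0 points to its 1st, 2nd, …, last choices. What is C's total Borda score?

17

Borda scores:
  A: 2 + 2 + 2 + 0 + 3 + 5 + 0 = 14
  B: 3 + 0 + 0 + 5 + 4 + 2 + 3 = 17
  C: 0 + 3 + 5 + 4 + 0 + 4 + 1 = 17
  D: 1 + 1 + 3 + 3 + 5 + 0 + 4 = 17
  E: 4 + 5 + 1 + 2 + 2 + 3 + 5 = 22
  F: 5 + 4 + 4 + 1 + 1 + 1 + 2 = 18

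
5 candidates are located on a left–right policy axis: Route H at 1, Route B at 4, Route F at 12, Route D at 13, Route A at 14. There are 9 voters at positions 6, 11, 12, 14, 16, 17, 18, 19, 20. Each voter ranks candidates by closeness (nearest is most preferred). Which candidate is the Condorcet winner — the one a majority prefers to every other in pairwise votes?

With single-peaked preferences on a line, the Condorcet winner is the candidate closest to the median voter.
The median voter (position 16) is closest to Route A at 14.
Check: Route A vs Route F — voters closer to Route A: 6 of 9.

Route A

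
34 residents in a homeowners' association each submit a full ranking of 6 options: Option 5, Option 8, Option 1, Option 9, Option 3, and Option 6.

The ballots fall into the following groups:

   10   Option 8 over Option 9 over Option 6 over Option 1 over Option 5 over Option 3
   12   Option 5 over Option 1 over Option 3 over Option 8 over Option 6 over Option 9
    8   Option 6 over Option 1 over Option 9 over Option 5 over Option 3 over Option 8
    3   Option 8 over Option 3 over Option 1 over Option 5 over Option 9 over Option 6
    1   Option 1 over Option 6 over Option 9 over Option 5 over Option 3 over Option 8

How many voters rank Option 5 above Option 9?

15

Ballots ranking Option 5 above Option 9: 12+3 = 15.
Ballots ranking Option 9 above Option 5: 10+8+1 = 19.
So 15 of 34 voters prefer Option 5 to Option 9.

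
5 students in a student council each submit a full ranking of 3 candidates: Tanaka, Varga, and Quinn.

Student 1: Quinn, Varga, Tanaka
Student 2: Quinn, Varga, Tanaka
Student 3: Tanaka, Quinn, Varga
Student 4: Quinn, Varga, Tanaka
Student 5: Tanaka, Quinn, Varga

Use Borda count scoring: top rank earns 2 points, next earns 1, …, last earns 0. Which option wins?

Borda scores:
  Tanaka: 0 + 0 + 2 + 0 + 2 = 4
  Varga: 1 + 1 + 0 + 1 + 0 = 3
  Quinn: 2 + 2 + 1 + 2 + 1 = 8
Quinn has the highest total.

Quinn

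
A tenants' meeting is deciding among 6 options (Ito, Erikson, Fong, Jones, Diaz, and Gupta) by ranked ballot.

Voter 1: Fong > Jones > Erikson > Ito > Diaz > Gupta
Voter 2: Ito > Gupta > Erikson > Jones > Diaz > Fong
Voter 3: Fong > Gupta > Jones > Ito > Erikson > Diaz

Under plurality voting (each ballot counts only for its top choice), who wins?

First-place vote totals:
  Ito: 1
  Erikson: 0
  Fong: 2
  Jones: 0
  Diaz: 0
  Gupta: 0
Fong has the most first-place votes.

Fong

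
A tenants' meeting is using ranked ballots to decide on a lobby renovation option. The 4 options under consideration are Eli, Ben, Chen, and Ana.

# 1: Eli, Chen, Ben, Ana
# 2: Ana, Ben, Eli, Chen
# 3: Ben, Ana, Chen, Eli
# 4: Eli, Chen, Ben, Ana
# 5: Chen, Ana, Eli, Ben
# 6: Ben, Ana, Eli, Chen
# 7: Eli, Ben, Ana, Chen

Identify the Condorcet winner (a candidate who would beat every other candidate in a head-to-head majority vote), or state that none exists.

Head-to-head results (7 voters total):
Eli vs Ben: Eli wins 4–3.
Eli vs Chen: Eli wins 5–2.
Eli vs Ana: Ana wins 4–3.
Ben vs Chen: Ben wins 4–3.
Ben vs Ana: Ben wins 5–2.
Chen vs Ana: Ana wins 4–3.
No candidate beats all others: Eli beats Ben beats Ana beats Eli, a majority cycle.

None — there is no Condorcet winner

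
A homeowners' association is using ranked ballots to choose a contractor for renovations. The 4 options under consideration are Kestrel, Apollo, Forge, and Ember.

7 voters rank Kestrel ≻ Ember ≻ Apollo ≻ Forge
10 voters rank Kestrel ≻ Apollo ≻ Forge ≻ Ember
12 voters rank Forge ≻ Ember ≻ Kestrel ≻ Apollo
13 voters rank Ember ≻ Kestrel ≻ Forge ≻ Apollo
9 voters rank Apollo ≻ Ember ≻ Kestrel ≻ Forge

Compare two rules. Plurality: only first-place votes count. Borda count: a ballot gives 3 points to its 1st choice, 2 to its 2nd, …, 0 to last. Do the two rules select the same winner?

Plurality first-place counts: Kestrel 17, Apollo 9, Forge 12, Ember 13 → Kestrel.
Borda totals: Kestrel 98, Apollo 54, Forge 59, Ember 95 → Kestrel.
The two rules agree on Kestrel.

Yes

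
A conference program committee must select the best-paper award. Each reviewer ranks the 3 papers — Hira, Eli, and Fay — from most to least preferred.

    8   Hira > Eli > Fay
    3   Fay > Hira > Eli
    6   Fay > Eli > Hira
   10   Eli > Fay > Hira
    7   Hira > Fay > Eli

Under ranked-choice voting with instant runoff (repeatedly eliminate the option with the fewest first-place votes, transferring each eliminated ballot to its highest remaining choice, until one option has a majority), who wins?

Round 1: Hira 15, Eli 10, Fay 9. Fay has the fewest and is eliminated.
Round 2: Hira 18, Eli 16. Hira has a majority.

Hira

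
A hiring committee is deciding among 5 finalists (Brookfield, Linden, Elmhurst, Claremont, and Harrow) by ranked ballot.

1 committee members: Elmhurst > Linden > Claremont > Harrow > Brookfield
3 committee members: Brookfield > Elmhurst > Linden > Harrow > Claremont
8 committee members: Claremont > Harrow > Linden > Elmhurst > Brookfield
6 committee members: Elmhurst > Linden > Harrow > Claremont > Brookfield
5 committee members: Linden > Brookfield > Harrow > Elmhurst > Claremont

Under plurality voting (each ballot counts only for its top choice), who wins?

Claremont

First-place vote totals:
  Brookfield: 3
  Linden: 5
  Elmhurst: 7
  Claremont: 8
  Harrow: 0
Claremont has the most first-place votes.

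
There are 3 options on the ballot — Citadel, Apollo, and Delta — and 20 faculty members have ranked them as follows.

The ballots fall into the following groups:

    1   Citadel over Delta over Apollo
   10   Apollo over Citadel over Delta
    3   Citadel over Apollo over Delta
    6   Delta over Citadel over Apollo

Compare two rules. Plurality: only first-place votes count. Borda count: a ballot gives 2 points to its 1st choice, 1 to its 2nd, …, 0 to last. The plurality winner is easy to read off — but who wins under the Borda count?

Plurality first-place counts: Citadel 4, Apollo 10, Delta 6 → Apollo.
Borda totals: Citadel 24, Apollo 23, Delta 13 → Citadel.

Citadel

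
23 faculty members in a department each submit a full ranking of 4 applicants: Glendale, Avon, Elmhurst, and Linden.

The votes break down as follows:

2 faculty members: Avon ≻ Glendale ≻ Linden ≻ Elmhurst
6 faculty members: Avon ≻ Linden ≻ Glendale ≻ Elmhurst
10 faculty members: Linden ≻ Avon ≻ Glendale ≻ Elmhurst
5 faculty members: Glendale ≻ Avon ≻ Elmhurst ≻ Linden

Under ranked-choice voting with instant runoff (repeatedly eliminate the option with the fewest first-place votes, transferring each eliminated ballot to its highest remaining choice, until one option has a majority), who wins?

Avon

Round 1: Linden 10, Avon 8, Glendale 5, Elmhurst 0. Elmhurst has the fewest and is eliminated.
Round 2: Linden 10, Avon 8, Glendale 5. Glendale has the fewest and is eliminated.
Round 3: Avon 13, Linden 10. Avon has a majority.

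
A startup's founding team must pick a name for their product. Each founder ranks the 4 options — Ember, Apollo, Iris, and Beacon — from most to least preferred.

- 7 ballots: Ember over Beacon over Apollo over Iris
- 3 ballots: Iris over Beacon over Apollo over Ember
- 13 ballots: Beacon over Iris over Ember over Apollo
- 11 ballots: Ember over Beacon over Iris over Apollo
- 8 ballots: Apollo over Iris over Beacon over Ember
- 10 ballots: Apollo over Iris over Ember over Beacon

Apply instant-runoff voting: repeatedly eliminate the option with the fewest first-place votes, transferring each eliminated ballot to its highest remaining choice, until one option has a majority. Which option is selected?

Ember

Round 1: Ember 18, Apollo 18, Beacon 13, Iris 3. Iris has the fewest and is eliminated.
Round 2: Ember 18, Apollo 18, Beacon 16. Beacon has the fewest and is eliminated.
Round 3: Ember 31, Apollo 21. Ember has a majority.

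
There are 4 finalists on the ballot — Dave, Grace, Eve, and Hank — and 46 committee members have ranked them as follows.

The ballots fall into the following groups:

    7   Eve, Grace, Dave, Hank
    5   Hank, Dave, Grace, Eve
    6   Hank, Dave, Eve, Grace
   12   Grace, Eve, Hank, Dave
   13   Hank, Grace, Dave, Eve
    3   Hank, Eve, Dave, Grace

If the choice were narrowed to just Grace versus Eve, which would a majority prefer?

Ballots ranking Grace above Eve: 5+12+13 = 30.
Ballots ranking Eve above Grace: 7+6+3 = 16.
Grace wins the head-to-head, 30–16.

Grace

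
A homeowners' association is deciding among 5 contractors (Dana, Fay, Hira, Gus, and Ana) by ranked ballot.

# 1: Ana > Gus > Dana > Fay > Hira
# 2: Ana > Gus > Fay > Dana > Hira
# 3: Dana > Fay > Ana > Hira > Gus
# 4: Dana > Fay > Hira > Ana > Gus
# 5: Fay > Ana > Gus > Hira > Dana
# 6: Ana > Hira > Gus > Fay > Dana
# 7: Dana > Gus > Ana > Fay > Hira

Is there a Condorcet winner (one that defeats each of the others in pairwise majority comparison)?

Head-to-head results (7 voters total):
Dana vs Fay: Dana wins 4–3.
Dana vs Hira: Dana wins 5–2.
Dana vs Gus: Gus wins 4–3.
Dana vs Ana: Ana wins 4–3.
Fay vs Hira: Fay wins 6–1.
Fay vs Gus: Gus wins 4–3.
Fay vs Ana: Ana wins 4–3.
Hira vs Gus: Gus wins 4–3.
Hira vs Ana: Ana wins 6–1.
Gus vs Ana: Ana wins 6–1.
Ana beats each rival — Dana (4–3), Fay (4–3), Hira (6–1), Gus (6–1) — so Ana is the Condorcet winner.

Yes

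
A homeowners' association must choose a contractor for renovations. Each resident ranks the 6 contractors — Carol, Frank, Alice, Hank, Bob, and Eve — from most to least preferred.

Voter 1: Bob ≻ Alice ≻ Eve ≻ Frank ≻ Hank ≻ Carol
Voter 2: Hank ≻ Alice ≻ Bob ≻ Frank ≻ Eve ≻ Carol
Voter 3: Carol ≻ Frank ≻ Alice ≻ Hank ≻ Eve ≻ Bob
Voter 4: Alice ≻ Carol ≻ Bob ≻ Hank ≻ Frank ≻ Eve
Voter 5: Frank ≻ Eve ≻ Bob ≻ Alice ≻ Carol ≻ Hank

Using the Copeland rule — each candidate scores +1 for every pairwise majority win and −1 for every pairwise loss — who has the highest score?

Alice

Pairwise results:
  Carol vs Frank: Frank wins 3–2.
  Carol vs Alice: Alice wins 4–1.
  Carol vs Hank: Carol wins 3–2.
  Carol vs Bob: Bob wins 3–2.
  Carol vs Eve: Eve wins 3–2.
  Frank vs Alice: Alice wins 3–2.
  Frank vs Hank: Frank wins 3–2.
  Frank vs Bob: Bob wins 3–2.
  Frank vs Eve: Frank wins 4–1.
  Alice vs Hank: Alice wins 4–1.
  Alice vs Bob: Alice wins 3–2.
  Alice vs Eve: Alice wins 4–1.
  Hank vs Bob: Bob wins 3–2.
  Hank vs Eve: Hank wins 3–2.
  Bob vs Eve: Bob wins 3–2.
Copeland scores (wins − losses):
  Carol: 1 − 4 = -3
  Frank: 3 − 2 = 1
  Alice: 5 − 0 = 5
  Hank: 1 − 4 = -3
  Bob: 4 − 1 = 3
  Eve: 1 − 4 = -3
Alice has the best Copeland score.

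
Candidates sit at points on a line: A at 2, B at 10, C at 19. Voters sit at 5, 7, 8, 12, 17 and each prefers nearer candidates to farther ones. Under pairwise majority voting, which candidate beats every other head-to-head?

With single-peaked preferences on a line, the Condorcet winner is the candidate closest to the median voter.
The median voter (position 8) is closest to B at 10.
Check: B vs C — voters closer to B: 4 of 5.

B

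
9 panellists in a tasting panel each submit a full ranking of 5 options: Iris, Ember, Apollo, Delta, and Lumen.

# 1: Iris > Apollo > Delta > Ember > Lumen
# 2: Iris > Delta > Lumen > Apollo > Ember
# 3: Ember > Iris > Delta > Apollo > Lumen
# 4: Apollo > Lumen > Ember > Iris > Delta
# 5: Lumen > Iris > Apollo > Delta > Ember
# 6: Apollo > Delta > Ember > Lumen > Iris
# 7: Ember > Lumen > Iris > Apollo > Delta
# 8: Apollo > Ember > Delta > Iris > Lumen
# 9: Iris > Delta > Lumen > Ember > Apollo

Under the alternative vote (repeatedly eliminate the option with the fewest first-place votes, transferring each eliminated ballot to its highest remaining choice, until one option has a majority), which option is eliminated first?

Round 1: Iris 3, Apollo 3, Ember 2, Lumen 1, Delta 0. Delta has the fewest and is eliminated.
Round 2: Iris 3, Apollo 3, Ember 2, Lumen 1. Lumen has the fewest and is eliminated.
Round 3: Iris 4, Apollo 3, Ember 2. Ember has the fewest and is eliminated.
Round 4: Iris 6, Apollo 3. Iris has a majority.

Delta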